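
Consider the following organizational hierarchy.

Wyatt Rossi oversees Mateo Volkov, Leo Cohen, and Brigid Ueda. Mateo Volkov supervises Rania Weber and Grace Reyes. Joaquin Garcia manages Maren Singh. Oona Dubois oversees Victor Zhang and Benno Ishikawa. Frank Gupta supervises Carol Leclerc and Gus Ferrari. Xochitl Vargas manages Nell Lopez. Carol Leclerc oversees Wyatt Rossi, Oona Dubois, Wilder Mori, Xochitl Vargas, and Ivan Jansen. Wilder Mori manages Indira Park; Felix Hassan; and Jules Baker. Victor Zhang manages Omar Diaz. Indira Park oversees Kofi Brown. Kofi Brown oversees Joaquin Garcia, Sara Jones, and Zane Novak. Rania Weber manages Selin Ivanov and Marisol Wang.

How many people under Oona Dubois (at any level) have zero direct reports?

The people in Oona Dubois's organization with no one reporting to them are Benno Ishikawa, Omar Diaz. That is 2.

2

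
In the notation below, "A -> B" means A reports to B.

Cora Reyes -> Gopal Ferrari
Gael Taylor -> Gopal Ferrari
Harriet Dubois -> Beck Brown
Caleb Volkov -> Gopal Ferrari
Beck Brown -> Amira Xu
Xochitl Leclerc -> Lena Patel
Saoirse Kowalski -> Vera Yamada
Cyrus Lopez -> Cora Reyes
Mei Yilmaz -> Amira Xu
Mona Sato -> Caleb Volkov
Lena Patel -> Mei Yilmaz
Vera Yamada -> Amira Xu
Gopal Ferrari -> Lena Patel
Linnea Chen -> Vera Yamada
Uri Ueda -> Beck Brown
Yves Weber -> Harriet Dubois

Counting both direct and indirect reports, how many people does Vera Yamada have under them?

2

Vera Yamada directly manages Linnea Chen, Saoirse Kowalski. Linnea Chen has no reports. Saoirse Kowalski has no reports. So Vera Yamada's organization is 2 direct reports plus everyone under them: 1 + 1 = 2.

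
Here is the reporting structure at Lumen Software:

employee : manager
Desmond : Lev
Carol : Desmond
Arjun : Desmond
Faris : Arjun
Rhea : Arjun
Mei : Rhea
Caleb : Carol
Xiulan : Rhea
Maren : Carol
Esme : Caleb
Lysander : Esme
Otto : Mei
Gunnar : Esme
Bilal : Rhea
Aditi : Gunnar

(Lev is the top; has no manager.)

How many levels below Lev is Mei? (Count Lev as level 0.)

Chain from Mei up to Lev: Mei → Rhea → Arjun → Desmond → Lev. That is 4 steps up, so Mei is 4 levels below Lev.

4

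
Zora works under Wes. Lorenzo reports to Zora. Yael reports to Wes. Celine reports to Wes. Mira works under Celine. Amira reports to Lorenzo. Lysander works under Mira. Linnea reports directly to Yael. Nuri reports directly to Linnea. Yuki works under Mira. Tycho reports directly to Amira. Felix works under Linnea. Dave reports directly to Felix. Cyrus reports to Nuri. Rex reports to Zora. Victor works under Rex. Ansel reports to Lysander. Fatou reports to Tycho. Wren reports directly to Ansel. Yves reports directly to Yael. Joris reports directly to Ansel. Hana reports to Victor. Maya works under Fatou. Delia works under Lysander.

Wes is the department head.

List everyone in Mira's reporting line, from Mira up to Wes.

Mira reports to Celine. Celine reports to Wes. Wes is at the top.

Mira -> Celine -> Wes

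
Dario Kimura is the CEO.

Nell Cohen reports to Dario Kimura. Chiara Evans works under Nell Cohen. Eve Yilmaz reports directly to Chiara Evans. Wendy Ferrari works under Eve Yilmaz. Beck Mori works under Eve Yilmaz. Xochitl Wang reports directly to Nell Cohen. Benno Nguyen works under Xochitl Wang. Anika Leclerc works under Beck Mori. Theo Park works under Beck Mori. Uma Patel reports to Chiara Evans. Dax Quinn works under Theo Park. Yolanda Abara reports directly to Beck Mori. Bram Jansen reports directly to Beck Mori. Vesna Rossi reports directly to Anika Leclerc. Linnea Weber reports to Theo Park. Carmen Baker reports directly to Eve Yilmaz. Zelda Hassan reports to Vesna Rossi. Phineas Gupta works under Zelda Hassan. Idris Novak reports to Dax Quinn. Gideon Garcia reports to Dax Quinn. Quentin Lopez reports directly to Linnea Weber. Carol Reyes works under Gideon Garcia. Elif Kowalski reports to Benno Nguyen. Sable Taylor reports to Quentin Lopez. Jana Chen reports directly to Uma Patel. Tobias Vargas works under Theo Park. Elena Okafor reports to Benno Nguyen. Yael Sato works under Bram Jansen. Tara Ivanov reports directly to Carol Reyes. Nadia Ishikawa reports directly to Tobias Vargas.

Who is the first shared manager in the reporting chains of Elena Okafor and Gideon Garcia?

Nell Cohen

Elena Okafor's chain of managers is Benno Nguyen, Xochitl Wang, Nell Cohen, Dario Kimura. Gideon Garcia's chain of managers is Dax Quinn, Theo Park, Beck Mori, Eve Yilmaz, Chiara Evans, Nell Cohen, Dario Kimura. The first manager that appears in both chains is Nell Cohen.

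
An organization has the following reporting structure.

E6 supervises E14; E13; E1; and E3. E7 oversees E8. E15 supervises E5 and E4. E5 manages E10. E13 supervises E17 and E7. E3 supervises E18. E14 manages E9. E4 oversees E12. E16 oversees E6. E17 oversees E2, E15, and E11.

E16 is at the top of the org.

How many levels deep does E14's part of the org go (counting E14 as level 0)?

The longest chain under E14 runs E14 → E9, which is 1 level below E14.

1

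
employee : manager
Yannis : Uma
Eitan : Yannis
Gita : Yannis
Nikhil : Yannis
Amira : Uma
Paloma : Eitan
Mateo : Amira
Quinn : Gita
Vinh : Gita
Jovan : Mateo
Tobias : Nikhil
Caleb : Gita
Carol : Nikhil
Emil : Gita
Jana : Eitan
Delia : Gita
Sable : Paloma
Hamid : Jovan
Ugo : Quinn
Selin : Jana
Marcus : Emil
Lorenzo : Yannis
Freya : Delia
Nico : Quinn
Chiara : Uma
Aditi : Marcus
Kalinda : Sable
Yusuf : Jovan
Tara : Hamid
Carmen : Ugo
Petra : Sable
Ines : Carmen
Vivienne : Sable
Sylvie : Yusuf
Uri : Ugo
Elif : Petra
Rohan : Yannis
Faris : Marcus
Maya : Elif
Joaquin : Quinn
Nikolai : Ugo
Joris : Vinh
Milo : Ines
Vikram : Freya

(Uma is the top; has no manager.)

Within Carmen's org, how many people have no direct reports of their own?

The only person in Carmen's organization with no one reporting to them is Milo. That is 1.

1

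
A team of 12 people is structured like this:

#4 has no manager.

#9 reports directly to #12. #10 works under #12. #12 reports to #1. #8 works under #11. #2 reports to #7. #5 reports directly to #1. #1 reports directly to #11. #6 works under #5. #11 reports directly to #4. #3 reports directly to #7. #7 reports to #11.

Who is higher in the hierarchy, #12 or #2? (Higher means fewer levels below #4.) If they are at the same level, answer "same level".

Both #12 and #2 are 3 levels below #4.

same level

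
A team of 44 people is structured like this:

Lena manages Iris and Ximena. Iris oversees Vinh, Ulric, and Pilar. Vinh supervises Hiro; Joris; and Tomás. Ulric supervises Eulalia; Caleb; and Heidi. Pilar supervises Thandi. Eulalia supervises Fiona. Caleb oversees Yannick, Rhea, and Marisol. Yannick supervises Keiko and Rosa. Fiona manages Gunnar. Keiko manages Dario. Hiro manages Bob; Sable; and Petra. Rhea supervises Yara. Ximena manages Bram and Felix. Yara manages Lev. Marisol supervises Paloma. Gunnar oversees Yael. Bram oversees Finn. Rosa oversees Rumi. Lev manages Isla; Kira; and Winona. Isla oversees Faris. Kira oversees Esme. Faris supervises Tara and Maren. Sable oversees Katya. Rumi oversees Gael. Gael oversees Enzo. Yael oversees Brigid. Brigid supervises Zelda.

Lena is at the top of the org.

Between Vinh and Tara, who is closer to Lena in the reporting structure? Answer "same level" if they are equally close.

Vinh is 2 levels below Lena; Tara is 9. Vinh is higher.

Vinh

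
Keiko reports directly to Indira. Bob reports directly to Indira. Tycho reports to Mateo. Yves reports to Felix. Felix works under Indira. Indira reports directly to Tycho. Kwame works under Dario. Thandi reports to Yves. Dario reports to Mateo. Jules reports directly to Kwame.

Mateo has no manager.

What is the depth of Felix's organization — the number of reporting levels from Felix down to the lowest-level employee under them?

The longest chain under Felix runs Felix → Yves → Thandi, which is 2 levels below Felix.

2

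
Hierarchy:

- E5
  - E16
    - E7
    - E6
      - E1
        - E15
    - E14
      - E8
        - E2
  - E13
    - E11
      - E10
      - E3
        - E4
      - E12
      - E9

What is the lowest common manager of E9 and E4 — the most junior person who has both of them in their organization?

E9's chain of managers is E11, E13, E5. E4's chain of managers is E3, E11, E13, E5. The first manager that appears in both chains is E11.

E11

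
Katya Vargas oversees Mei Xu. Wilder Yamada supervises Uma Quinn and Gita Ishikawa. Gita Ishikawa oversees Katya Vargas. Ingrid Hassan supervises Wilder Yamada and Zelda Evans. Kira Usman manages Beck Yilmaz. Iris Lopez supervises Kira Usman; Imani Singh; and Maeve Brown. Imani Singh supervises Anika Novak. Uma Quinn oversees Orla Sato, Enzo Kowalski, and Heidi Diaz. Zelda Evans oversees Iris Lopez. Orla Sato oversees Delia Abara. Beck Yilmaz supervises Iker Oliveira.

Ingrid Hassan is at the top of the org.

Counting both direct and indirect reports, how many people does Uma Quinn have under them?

Uma Quinn directly manages Orla Sato, Enzo Kowalski, Heidi Diaz. Under Orla Sato: Delia Abara (1). Enzo Kowalski has no reports. Heidi Diaz has no reports. So Uma Quinn's organization is 3 direct reports plus everyone under them: 2 + 1 + 1 = 4.

4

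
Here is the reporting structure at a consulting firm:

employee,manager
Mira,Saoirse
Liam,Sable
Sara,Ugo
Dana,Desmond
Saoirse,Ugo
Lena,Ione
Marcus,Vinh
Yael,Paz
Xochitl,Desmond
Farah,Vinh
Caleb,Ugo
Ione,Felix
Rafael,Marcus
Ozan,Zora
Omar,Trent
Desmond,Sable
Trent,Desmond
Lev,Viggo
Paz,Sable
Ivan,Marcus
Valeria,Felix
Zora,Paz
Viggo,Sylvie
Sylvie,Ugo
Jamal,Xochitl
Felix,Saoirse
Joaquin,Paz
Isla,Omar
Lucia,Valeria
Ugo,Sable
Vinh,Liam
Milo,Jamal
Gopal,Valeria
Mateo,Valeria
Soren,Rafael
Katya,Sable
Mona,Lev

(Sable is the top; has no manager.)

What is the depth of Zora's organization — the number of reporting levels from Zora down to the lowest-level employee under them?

The longest chain under Zora runs Zora → Ozan, which is 1 level below Zora.

1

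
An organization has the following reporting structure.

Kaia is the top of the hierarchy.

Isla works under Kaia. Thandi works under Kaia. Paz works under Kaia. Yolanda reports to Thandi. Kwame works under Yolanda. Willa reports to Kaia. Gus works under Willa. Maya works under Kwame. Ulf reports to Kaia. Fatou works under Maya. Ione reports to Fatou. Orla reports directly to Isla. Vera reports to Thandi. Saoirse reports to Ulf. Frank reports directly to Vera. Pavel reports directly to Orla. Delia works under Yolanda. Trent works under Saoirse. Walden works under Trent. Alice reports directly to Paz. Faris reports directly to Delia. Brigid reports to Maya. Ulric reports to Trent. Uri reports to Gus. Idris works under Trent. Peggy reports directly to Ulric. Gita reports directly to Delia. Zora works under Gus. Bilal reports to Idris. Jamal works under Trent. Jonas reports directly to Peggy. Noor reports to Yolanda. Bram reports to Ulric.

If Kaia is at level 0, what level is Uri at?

Chain from Uri up to Kaia: Uri → Gus → Willa → Kaia. That is 3 steps up, so Uri is 3 levels below Kaia.

3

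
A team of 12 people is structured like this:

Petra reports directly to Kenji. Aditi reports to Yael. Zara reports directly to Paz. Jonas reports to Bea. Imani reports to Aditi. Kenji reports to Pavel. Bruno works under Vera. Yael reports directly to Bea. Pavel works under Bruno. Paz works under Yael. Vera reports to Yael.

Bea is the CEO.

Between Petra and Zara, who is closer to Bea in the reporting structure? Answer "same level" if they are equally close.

Petra is 6 levels below Bea; Zara is 3. Zara is higher.

Zara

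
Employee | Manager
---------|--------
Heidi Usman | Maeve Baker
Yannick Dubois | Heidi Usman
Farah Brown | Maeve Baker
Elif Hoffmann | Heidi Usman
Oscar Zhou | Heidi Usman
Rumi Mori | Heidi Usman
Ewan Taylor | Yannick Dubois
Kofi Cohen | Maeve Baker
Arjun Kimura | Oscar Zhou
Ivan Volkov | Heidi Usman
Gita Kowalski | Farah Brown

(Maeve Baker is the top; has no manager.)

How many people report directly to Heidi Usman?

5

Heidi Usman directly manages Yannick Dubois, Elif Hoffmann, Oscar Zhou, Rumi Mori, Ivan Volkov. That is 5 direct reports.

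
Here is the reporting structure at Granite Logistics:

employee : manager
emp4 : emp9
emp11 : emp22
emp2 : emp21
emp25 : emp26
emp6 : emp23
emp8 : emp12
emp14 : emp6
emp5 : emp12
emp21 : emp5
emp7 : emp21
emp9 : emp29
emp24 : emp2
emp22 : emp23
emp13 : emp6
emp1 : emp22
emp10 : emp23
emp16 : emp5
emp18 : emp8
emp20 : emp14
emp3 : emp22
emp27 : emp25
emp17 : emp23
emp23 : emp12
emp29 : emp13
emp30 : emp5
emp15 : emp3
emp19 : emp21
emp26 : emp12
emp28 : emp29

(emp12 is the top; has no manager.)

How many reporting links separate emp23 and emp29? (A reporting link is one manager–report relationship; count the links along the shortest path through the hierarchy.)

emp29 is in emp23's organization: the chain from emp29 up to emp23 is emp29 → emp13 → emp6 → emp23, which is 3 links.

3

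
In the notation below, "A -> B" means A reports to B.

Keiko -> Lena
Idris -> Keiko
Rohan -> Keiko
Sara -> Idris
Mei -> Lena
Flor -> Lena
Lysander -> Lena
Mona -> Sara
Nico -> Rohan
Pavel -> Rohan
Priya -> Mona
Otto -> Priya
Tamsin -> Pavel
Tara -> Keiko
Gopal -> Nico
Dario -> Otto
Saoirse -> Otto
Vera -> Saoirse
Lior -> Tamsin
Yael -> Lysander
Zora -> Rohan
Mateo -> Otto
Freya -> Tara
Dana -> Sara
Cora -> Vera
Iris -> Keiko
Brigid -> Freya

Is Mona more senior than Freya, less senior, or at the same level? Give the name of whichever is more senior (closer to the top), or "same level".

Freya

Mona is 4 levels below Lena; Freya is 3. Freya is higher.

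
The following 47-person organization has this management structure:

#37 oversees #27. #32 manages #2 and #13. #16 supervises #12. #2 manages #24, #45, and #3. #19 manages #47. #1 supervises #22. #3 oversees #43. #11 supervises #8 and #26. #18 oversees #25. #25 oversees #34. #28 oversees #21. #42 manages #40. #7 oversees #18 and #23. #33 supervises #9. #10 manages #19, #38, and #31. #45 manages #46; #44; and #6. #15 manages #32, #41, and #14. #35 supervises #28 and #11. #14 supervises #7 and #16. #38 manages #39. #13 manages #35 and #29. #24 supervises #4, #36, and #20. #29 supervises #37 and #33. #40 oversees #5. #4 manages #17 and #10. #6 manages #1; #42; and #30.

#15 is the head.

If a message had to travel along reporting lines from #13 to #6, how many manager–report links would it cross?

#13 is 1 level below #32, and #6 is 3 levels below #32 (their lowest common manager). The shortest path runs up from #13 to #32 and back down to #6: 1 + 3 = 4 links.

4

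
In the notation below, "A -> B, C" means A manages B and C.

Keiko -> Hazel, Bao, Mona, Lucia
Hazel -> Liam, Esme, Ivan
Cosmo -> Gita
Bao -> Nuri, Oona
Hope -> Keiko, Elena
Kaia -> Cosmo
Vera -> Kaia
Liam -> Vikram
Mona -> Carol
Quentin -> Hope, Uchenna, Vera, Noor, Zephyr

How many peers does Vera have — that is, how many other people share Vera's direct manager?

Vera reports to Quentin. Quentin's other direct reports are Hope, Uchenna, Noor, Zephyr — 4 peers.

4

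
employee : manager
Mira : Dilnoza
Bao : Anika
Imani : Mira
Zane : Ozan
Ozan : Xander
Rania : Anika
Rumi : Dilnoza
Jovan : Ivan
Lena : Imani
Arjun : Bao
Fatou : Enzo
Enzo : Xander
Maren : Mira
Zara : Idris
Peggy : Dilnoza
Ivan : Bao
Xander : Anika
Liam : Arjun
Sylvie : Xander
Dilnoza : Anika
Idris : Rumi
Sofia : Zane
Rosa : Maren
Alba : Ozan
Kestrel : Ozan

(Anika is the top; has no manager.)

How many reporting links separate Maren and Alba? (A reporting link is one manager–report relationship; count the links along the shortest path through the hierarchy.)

Maren is 3 levels below Anika, and Alba is 3 levels below Anika (their lowest common manager). The shortest path runs up from Maren to Anika and back down to Alba: 3 + 3 = 6 links.

6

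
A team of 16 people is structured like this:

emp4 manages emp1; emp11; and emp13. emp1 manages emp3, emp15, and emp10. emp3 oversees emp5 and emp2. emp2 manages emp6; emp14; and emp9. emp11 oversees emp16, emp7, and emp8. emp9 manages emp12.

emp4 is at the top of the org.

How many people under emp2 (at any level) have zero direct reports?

The people in emp2's organization with no one reporting to them are emp14, emp12, emp6. That is 3.

3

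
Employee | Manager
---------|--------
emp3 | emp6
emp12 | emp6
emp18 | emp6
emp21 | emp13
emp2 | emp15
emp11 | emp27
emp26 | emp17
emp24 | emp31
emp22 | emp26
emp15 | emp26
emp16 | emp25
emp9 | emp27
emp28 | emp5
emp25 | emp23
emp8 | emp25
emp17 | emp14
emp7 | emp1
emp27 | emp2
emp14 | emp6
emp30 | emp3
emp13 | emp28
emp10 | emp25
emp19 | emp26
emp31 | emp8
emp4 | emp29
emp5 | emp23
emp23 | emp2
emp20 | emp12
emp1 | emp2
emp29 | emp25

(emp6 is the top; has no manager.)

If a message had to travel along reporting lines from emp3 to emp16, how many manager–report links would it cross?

9

emp3 is 1 level below emp6, and emp16 is 8 levels below emp6 (their lowest common manager). The shortest path runs up from emp3 to emp6 and back down to emp16: 1 + 8 = 9 links.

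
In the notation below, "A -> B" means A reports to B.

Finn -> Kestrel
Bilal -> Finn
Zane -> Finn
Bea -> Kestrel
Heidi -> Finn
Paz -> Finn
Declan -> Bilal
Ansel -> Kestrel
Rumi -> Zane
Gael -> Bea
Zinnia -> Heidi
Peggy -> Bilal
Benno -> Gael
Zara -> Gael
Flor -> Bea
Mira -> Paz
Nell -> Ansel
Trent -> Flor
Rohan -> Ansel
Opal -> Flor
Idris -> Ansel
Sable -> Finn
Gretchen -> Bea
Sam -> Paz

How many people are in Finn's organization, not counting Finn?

11

Finn directly manages Bilal, Zane, Heidi, Paz, Sable. Under Bilal: Peggy, Declan (2). Under Zane: Rumi (1). Under Heidi: Zinnia (1). Under Paz: Sam, Mira (2). Sable has no reports. So Finn's organization is 5 direct reports plus everyone under them: 3 + 2 + 2 + 3 + 1 = 11.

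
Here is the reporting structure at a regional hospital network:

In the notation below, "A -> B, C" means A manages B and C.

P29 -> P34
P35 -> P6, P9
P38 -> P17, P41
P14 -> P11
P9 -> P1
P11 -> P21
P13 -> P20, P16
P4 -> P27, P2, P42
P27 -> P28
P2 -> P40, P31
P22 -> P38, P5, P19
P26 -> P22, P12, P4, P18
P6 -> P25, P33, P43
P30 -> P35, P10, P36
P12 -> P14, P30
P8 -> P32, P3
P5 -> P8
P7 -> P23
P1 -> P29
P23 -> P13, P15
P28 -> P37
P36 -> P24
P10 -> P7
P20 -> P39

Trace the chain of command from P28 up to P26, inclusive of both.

P28 -> P27 -> P4 -> P26

P28 reports to P27. P27 reports to P4. P4 reports to P26. P26 is at the top.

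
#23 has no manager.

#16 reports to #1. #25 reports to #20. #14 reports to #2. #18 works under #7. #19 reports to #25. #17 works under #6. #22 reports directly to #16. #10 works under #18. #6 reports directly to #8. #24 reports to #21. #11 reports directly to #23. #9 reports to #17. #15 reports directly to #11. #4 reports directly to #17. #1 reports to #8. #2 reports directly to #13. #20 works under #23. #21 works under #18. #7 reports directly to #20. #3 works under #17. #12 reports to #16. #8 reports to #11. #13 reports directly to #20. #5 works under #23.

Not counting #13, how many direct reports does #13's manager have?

2

#13 reports to #20. #20's other direct reports are #7, #25 — 2 peers.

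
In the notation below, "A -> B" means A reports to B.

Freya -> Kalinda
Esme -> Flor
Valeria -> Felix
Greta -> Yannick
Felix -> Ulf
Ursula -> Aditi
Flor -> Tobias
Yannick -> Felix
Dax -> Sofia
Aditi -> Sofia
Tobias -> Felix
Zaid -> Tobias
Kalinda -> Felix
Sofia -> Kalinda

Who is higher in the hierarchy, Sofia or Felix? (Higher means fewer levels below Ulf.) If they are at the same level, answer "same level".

Felix

Sofia is 3 levels below Ulf; Felix is 1. Felix is higher.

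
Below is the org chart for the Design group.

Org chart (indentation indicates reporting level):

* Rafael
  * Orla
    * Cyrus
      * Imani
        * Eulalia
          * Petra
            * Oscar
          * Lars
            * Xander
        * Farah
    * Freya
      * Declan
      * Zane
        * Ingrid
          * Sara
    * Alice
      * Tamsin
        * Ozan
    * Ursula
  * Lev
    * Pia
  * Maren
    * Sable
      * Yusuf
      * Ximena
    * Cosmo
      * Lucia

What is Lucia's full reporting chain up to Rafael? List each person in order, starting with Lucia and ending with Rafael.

Lucia -> Cosmo -> Maren -> Rafael

Lucia reports to Cosmo. Cosmo reports to Maren. Maren reports to Rafael. Rafael is at the top.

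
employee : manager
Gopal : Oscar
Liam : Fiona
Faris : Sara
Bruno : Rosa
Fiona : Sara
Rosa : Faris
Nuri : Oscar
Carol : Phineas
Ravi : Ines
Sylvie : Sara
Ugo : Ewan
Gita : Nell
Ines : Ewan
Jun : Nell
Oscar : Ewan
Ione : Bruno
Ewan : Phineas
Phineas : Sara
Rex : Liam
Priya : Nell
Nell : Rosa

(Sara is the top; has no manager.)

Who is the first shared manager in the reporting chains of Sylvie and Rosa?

Sara

Sylvie's chain of managers is Sara. Rosa's chain of managers is Faris, Sara. The first manager that appears in both chains is Sara.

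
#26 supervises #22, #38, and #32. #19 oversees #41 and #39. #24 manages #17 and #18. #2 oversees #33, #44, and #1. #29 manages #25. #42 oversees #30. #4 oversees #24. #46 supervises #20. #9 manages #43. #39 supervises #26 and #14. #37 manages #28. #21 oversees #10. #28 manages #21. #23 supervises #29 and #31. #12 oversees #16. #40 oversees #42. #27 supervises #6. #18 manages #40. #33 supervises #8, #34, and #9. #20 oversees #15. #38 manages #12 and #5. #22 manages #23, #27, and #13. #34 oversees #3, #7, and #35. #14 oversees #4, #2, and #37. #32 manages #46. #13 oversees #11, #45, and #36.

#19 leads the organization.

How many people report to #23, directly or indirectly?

#23 directly manages #29, #31. Under #29: #25 (1). #31 has no reports. So #23's organization is 2 direct reports plus everyone under them: 2 + 1 = 3.

3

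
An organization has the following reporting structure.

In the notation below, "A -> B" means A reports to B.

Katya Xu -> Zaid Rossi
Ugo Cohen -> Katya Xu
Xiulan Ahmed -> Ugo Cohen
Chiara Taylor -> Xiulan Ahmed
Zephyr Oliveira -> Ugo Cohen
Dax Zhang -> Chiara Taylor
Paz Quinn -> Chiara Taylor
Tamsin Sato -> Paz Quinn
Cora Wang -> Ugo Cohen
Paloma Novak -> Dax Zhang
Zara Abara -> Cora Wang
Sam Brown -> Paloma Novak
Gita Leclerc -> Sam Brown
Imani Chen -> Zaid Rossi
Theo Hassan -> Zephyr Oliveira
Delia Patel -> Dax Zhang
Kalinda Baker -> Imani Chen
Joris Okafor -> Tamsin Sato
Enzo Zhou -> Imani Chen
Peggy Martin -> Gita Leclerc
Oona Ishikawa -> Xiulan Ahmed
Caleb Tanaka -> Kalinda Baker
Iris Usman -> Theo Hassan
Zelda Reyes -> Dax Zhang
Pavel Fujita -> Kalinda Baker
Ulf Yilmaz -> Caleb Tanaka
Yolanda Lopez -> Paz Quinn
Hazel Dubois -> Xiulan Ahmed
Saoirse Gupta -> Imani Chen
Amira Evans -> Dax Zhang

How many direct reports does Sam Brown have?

1

Sam Brown directly manages Gita Leclerc. That is 1 direct report.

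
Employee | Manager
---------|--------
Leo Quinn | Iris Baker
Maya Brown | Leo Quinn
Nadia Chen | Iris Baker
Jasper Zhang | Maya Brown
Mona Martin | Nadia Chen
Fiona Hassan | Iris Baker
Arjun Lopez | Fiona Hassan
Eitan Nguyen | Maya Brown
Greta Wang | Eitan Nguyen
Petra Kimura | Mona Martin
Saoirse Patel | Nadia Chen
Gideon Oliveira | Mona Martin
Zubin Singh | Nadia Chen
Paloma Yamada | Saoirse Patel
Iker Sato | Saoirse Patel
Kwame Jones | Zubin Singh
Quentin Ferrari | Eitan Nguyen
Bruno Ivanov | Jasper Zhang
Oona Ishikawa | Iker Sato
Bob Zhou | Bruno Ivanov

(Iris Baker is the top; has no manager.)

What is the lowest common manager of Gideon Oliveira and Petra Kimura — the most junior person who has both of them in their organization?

Mona Martin

Gideon Oliveira's chain of managers is Mona Martin, Nadia Chen, Iris Baker. Petra Kimura's chain of managers is Mona Martin, Nadia Chen, Iris Baker. The first manager that appears in both chains is Mona Martin.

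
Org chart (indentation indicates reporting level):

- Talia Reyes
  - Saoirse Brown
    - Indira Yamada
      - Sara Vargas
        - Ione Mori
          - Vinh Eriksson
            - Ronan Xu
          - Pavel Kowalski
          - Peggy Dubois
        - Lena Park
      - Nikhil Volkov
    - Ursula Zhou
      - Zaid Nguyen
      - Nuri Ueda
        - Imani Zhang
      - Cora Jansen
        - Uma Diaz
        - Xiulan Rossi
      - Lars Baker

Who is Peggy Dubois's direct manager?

Peggy Dubois reports directly to Ione Mori.

Ione Mori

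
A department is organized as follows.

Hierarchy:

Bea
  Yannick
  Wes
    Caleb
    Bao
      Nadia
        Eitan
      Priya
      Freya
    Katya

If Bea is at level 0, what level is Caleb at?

Chain from Caleb up to Bea: Caleb → Wes → Bea. That is 2 steps up, so Caleb is 2 levels below Bea.

2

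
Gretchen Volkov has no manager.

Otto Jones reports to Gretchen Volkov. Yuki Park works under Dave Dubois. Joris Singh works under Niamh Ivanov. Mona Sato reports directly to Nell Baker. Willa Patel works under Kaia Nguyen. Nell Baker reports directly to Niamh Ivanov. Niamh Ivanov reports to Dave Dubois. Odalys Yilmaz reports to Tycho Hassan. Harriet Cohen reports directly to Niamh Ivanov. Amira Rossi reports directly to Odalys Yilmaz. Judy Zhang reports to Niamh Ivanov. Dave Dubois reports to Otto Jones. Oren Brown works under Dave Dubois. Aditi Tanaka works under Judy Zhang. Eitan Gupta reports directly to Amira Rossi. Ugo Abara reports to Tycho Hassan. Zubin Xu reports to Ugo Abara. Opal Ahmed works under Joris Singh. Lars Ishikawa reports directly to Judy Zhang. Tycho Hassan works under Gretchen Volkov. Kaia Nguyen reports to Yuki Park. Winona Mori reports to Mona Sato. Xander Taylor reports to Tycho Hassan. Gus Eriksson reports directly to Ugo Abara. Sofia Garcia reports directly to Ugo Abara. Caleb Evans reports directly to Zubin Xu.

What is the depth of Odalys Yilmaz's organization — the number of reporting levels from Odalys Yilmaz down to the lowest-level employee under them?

2

The longest chain under Odalys Yilmaz runs Odalys Yilmaz → Amira Rossi → Eitan Gupta, which is 2 levels below Odalys Yilmaz.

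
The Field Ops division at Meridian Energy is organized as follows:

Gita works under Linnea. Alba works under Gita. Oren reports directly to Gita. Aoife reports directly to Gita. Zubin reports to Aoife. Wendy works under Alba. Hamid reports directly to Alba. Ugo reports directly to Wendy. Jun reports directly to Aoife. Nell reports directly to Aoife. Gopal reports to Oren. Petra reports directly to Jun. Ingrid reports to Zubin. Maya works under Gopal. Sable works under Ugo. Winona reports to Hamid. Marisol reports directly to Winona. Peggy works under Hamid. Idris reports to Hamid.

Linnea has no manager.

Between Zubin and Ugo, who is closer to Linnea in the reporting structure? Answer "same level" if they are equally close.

Zubin

Zubin is 3 levels below Linnea; Ugo is 4. Zubin is higher.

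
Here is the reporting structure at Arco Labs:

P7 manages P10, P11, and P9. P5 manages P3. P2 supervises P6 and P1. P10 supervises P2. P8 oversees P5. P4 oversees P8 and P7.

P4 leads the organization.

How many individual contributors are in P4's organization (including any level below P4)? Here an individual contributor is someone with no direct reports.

The people in P4's organization with no one reporting to them are P9, P11, P1, P6, P3. That is 5.

5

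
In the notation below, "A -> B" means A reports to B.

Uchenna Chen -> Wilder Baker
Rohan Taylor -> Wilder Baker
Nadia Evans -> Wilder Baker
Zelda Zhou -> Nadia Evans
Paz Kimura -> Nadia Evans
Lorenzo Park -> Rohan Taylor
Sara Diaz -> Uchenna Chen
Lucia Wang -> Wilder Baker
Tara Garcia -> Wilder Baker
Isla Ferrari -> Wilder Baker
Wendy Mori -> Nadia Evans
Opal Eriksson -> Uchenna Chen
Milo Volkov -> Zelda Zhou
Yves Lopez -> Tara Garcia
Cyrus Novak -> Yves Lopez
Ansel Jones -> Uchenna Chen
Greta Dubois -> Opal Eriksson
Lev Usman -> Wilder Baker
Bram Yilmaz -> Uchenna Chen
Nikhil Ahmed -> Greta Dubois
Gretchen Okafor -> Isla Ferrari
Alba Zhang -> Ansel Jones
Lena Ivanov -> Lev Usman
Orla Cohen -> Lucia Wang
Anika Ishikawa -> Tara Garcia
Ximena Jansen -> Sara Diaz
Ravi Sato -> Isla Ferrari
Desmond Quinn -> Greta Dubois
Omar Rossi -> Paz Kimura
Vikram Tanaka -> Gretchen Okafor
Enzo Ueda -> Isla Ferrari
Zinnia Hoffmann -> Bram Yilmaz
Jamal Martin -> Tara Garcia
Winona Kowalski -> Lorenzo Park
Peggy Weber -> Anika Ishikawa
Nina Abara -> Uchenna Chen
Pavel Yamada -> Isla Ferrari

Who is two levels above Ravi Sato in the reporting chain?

Ravi Sato reports to Isla Ferrari, and Isla Ferrari reports to Wilder Baker. So Ravi Sato's skip-level manager is Wilder Baker.

Wilder Baker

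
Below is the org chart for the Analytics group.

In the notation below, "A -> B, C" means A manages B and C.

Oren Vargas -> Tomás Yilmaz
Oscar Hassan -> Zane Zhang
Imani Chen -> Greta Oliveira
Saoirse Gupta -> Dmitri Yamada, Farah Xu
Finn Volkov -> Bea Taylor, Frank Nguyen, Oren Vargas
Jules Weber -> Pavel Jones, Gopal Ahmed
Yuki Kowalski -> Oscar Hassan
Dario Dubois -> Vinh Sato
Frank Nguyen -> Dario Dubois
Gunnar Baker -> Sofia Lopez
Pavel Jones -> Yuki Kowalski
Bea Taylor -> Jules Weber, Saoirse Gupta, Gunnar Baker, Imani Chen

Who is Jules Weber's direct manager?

Jules Weber reports directly to Bea Taylor.

Bea Taylor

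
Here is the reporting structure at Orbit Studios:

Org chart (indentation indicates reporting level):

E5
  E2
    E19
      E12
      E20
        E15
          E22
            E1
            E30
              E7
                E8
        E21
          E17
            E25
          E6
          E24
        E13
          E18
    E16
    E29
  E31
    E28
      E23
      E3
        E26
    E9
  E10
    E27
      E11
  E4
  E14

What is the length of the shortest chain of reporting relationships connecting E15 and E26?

8

E15 is 4 levels below E5, and E26 is 4 levels below E5 (their lowest common manager). The shortest path runs up from E15 to E5 and back down to E26: 4 + 4 = 8 links.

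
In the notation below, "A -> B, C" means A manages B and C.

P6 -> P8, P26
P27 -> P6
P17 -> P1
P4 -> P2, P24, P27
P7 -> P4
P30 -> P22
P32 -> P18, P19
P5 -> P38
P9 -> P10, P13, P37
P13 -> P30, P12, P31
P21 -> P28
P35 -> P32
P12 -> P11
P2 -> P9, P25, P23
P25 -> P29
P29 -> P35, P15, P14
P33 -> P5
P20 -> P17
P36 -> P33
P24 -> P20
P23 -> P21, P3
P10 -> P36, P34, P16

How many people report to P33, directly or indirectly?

2

P33 directly manages P5. Under P5: P38 (1). That's 2 in total.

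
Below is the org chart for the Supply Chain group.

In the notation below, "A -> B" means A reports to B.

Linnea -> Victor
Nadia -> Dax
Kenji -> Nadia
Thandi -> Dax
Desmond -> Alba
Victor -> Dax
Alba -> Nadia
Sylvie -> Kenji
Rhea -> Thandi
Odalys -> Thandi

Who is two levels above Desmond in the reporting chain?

Desmond reports to Alba, and Alba reports to Nadia. So Desmond's skip-level manager is Nadia.

Nadia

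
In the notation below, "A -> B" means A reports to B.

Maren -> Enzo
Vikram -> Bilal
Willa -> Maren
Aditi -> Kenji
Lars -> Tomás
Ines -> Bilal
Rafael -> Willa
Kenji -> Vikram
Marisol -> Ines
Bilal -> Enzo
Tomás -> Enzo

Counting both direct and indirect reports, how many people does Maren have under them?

Maren directly manages Willa. Under Willa: Rafael (1). That's 2 in total.

2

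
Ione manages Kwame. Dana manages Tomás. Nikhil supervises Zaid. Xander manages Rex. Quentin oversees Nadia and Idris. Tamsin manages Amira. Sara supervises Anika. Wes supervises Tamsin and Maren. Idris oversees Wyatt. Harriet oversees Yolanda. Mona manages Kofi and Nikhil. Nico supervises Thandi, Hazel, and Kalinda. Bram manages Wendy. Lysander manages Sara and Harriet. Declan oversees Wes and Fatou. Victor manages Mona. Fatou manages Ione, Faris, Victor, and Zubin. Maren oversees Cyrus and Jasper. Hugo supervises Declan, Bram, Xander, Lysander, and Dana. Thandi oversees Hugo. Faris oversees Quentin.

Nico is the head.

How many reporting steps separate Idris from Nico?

7

Chain from Idris up to Nico: Idris → Quentin → Faris → Fatou → Declan → Hugo → Thandi → Nico. That is 7 steps up, so Idris is 7 levels below Nico.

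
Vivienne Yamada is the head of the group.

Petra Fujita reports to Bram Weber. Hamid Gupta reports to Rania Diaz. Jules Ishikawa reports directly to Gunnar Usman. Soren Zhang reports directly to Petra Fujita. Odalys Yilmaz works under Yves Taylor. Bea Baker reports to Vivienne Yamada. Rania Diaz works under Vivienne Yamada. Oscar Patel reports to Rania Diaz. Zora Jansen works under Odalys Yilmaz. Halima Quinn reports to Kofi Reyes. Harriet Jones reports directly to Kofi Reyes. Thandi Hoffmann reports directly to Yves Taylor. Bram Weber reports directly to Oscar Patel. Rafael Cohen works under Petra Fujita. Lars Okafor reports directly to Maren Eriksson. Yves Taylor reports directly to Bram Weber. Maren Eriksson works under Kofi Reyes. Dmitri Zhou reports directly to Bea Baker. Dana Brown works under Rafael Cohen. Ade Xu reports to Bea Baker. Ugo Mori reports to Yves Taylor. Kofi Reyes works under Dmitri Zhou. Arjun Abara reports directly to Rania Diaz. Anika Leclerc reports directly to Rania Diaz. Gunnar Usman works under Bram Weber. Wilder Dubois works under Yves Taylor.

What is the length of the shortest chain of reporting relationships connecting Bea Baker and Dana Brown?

Bea Baker is 1 level below Vivienne Yamada, and Dana Brown is 6 levels below Vivienne Yamada (their lowest common manager). The shortest path runs up from Bea Baker to Vivienne Yamada and back down to Dana Brown: 1 + 6 = 7 links.

7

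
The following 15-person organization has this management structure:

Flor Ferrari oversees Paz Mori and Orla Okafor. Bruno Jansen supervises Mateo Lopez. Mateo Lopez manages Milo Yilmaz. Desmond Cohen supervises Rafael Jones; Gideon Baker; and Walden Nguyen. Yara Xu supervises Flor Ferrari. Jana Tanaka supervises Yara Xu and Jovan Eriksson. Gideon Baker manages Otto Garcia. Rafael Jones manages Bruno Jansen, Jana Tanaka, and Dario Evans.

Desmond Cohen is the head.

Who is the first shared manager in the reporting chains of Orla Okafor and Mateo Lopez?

Rafael Jones

Orla Okafor's chain of managers is Flor Ferrari, Yara Xu, Jana Tanaka, Rafael Jones, Desmond Cohen. Mateo Lopez's chain of managers is Bruno Jansen, Rafael Jones, Desmond Cohen. The first manager that appears in both chains is Rafael Jones.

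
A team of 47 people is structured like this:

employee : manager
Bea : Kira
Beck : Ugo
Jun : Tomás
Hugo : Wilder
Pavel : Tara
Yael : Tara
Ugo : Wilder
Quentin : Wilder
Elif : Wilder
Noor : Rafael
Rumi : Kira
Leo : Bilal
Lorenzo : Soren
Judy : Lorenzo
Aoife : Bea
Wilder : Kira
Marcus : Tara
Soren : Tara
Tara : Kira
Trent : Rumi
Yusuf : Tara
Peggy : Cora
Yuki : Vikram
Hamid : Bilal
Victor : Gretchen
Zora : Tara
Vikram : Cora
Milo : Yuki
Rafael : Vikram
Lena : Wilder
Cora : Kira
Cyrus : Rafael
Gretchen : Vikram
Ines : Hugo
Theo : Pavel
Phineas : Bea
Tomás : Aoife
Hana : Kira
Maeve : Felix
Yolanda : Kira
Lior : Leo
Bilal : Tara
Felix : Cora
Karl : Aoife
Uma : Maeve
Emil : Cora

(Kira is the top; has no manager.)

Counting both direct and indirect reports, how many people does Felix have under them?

Felix directly manages Maeve. Under Maeve: Uma (1). That's 2 in total.

2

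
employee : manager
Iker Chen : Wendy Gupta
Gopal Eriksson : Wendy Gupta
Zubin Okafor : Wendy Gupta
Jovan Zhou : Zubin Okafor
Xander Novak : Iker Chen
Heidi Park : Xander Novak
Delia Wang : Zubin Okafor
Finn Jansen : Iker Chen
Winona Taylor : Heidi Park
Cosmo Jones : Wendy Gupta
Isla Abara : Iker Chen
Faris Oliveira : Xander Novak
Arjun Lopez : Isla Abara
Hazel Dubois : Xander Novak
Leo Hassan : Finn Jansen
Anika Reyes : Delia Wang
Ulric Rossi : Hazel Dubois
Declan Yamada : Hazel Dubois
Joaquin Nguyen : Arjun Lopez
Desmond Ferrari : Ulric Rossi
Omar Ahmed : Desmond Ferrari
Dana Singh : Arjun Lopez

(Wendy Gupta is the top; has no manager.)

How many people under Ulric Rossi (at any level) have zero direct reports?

1

The only person in Ulric Rossi's organization with no one reporting to them is Omar Ahmed. That is 1.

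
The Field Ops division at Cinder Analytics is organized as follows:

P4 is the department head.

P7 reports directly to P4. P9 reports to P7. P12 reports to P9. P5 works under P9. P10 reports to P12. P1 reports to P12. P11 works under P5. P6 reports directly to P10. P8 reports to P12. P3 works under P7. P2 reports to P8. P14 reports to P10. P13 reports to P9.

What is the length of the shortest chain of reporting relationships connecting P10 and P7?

P10 is in P7's organization: the chain from P10 up to P7 is P10 → P12 → P9 → P7, which is 3 links.

3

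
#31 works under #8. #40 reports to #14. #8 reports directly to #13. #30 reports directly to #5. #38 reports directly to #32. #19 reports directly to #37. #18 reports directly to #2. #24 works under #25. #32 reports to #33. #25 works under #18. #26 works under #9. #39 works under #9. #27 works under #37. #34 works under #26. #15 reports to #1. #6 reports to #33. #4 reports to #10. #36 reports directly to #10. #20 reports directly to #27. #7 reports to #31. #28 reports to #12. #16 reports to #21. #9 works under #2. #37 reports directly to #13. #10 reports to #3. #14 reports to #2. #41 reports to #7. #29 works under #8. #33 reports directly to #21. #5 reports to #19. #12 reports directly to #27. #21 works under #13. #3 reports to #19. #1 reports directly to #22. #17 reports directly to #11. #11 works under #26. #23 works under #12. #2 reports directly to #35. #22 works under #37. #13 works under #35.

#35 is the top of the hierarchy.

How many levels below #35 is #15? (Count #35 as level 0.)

Chain from #15 up to #35: #15 → #1 → #22 → #37 → #13 → #35. That is 5 steps up, so #15 is 5 levels below #35.

5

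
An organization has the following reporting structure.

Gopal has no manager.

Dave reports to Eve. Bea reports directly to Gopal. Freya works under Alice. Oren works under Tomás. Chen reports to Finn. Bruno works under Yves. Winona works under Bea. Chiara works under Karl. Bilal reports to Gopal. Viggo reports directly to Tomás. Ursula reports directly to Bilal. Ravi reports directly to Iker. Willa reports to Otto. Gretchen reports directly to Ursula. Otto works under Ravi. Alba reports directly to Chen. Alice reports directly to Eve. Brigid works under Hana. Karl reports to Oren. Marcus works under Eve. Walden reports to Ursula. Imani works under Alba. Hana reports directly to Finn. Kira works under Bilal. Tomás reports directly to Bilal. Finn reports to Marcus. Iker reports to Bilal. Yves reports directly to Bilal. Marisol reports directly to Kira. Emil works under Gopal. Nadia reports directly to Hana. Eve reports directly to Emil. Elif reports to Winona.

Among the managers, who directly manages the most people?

Direct-report counts: Gopal has 3; Emil has 1; Eve has 3; Alice has 1; Marcus has 1; Finn has 2; Chen has 1; Alba has 1; Hana has 2; Bea has 1; Winona has 1; Bilal has 5; Ursula has 2; Kira has 1; Yves has 1; Tomás has 2; Oren has 1; Karl has 1; Iker has 1; Ravi has 1; Otto has 1. The largest is 5, held by Bilal.

Bilal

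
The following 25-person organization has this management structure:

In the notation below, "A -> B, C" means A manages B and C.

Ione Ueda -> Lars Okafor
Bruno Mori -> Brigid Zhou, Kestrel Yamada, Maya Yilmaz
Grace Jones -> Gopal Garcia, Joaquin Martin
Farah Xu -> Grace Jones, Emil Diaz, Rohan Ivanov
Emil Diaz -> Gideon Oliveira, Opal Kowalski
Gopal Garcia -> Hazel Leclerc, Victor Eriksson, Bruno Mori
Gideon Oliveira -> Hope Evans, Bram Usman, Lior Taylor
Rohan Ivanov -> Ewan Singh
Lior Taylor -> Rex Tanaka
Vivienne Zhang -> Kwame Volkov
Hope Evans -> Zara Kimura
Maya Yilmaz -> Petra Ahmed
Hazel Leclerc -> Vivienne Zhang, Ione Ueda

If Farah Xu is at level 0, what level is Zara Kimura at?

Chain from Zara Kimura up to Farah Xu: Zara Kimura → Hope Evans → Gideon Oliveira → Emil Diaz → Farah Xu. That is 4 steps up, so Zara Kimura is 4 levels below Farah Xu.

4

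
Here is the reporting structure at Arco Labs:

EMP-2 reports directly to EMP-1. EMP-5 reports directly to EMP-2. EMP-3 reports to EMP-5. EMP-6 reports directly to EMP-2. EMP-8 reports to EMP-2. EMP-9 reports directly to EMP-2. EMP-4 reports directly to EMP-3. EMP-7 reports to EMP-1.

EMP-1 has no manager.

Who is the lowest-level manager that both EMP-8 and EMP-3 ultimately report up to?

EMP-8's chain of managers is EMP-2, EMP-1. EMP-3's chain of managers is EMP-5, EMP-2, EMP-1. The first manager that appears in both chains is EMP-2.

EMP-2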